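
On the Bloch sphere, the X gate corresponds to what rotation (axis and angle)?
Rotation by π around the x-axis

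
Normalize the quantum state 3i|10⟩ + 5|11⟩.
0.5145i|10⟩ + 0.8575|11⟩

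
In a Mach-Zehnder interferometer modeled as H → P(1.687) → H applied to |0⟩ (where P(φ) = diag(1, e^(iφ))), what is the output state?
(0.442 + 0.4966i)|0⟩ + (0.558 - 0.4966i)|1⟩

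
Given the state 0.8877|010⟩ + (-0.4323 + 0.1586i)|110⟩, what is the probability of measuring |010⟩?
0.788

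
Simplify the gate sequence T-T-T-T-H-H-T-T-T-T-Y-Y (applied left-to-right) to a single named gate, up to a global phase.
I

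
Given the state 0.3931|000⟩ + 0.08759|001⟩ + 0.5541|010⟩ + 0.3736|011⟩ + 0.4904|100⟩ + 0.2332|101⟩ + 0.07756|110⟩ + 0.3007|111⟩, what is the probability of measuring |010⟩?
0.307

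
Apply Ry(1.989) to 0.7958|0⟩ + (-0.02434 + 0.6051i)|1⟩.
(0.4541 - 0.5074i)|0⟩ + (0.654 + 0.3297i)|1⟩

Ry(1.989) = [[cos(θ/2), −sin(θ/2)], [sin(θ/2), cos(θ/2)]]; θ = 1.989, cos(θ/2) ≈ 0.544922, sin(θ/2) ≈ 0.838487.
With a = amp(|0⟩) = 0.7958 and b = amp(|1⟩) = (-0.02434 + 0.6051i):
new amp(|0⟩) = (0.544922)·a + (-0.838487)·b = (0.4541 - 0.5074i)
new amp(|1⟩) = (0.838487)·a + (0.544922)·b = (0.654 + 0.3297i)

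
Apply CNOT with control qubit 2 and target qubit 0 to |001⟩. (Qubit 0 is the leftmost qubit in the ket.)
|101⟩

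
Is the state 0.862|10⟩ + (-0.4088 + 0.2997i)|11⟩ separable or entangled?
Separable

Writing the state as a|00⟩ + b|01⟩ + c|10⟩ + d|11⟩, it is a product state iff ad − bc = 0.
Here (a, b, c, d) = (0, 0, 0.862, (-0.4088 + 0.2997i)): ad − bc = (0)(-0.4088 + 0.2997i) − (0)(0.862) = 0, so the state is separable.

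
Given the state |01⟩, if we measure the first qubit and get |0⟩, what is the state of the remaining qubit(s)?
|1⟩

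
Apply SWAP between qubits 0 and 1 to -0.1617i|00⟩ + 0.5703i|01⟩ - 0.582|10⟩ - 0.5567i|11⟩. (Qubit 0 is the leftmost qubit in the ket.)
-0.1617i|00⟩ - 0.582|01⟩ + 0.5703i|10⟩ - 0.5567i|11⟩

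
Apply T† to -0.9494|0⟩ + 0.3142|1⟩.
-0.9494|0⟩ + (0.2222 - 0.2222i)|1⟩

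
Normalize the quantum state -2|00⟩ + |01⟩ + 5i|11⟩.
-0.3651|00⟩ + 0.1826|01⟩ + 0.9129i|11⟩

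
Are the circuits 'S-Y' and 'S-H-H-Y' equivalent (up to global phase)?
Yes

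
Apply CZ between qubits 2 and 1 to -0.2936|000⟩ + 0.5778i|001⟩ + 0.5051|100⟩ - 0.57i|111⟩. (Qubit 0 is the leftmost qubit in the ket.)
-0.2936|000⟩ + 0.5778i|001⟩ + 0.5051|100⟩ + 0.57i|111⟩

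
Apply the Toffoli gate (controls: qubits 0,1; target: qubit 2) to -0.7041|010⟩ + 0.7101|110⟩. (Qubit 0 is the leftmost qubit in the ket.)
-0.7041|010⟩ + 0.7101|111⟩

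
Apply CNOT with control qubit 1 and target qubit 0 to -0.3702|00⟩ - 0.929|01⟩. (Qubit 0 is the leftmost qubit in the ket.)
-0.3702|00⟩ - 0.929|11⟩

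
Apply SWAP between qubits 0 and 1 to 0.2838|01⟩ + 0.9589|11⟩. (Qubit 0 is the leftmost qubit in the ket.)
0.2838|10⟩ + 0.9589|11⟩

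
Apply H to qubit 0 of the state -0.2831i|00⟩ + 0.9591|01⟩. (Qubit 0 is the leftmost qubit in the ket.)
-0.2002i|00⟩ + 0.6782|01⟩ - 0.2002i|10⟩ + 0.6782|11⟩

H on qubit 0 mixes each pair of kets that differ only in qubit 0: amplitudes (a, b) of (|…0…⟩, |…1…⟩) become ((a + b)/√2, (a − b)/√2). Kets absent from the input have amplitude 0.
(|00⟩, |10⟩): (a, b) = (-0.2831i, 0) → (-0.2002i, -0.2002i)
(|01⟩, |11⟩): (a, b) = (0.9591, 0) → (0.6782, 0.6782)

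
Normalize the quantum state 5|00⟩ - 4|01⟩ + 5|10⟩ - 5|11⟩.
0.5241|00⟩ - 0.4193|01⟩ + 0.5241|10⟩ - 0.5241|11⟩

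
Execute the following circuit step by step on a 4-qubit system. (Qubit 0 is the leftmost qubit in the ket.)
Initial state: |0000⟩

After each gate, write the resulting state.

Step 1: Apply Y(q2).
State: i|0010⟩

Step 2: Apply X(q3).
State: i|0011⟩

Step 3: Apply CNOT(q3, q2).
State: i|0001⟩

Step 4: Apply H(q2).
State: (1/√2)i|0001⟩ + (1/√2)i|0011⟩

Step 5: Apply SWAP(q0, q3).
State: (1/√2)i|1000⟩ + (1/√2)i|1010⟩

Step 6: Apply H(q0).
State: (1/2)i|0000⟩ + (1/2)i|0010⟩ - (1/2)i|1000⟩ - (1/2)i|1010⟩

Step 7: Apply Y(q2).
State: 1/2|0000⟩ - 1/2|0010⟩ - 1/2|1000⟩ + 1/2|1010⟩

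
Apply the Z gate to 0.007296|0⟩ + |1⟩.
0.007296|0⟩ - |1⟩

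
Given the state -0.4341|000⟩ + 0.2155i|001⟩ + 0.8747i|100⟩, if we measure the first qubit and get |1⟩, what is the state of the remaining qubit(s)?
i|00⟩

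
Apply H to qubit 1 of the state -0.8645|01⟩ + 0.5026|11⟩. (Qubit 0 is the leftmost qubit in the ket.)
-0.6113|00⟩ + 0.6113|01⟩ + 0.3554|10⟩ - 0.3554|11⟩

H on qubit 1 mixes each pair of kets that differ only in qubit 1: amplitudes (a, b) of (|…0…⟩, |…1…⟩) become ((a + b)/√2, (a − b)/√2). Kets absent from the input have amplitude 0.
(|00⟩, |01⟩): (a, b) = (0, -0.8645) → (-0.6113, 0.6113)
(|10⟩, |11⟩): (a, b) = (0, 0.5026) → (0.3554, -0.3554)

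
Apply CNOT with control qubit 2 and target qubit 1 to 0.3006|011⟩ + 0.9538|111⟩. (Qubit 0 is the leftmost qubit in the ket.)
0.3006|001⟩ + 0.9538|101⟩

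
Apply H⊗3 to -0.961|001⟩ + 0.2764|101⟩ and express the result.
-0.242|000⟩ + 0.242|001⟩ - 0.242|010⟩ + 0.242|011⟩ - 0.4375|100⟩ + 0.4375|101⟩ - 0.4375|110⟩ + 0.4375|111⟩

H⊗3 gives amp(|y⟩) = (1/2√2) Σ_x (−1)^(x·y) amp(|x⟩), where x·y is the number of positions in which both x and y have a 1.
|000⟩: (-0.961 + 0.2764)/(2√2) = -0.242
|001⟩: (0.961 - 0.2764)/(2√2) = 0.242
|010⟩: (-0.961 + 0.2764)/(2√2) = -0.242
|011⟩: (0.961 - 0.2764)/(2√2) = 0.242
|100⟩: (-0.961 - 0.2764)/(2√2) = -0.4375
|101⟩: (0.961 + 0.2764)/(2√2) = 0.4375
|110⟩: (-0.961 - 0.2764)/(2√2) = -0.4375
|111⟩: (0.961 + 0.2764)/(2√2) = 0.4375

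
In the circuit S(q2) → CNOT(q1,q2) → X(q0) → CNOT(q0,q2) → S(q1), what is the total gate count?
5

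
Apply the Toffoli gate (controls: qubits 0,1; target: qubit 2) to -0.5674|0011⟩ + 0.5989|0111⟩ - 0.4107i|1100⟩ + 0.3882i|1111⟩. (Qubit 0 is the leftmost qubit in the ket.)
-0.5674|0011⟩ + 0.5989|0111⟩ + 0.3882i|1101⟩ - 0.4107i|1110⟩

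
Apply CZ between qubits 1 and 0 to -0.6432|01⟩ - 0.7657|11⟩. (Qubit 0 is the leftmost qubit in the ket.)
-0.6432|01⟩ + 0.7657|11⟩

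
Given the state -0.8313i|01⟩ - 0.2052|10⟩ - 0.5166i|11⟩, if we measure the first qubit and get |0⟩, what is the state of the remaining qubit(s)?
-i|1⟩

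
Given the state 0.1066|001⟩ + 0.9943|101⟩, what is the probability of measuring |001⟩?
0.01136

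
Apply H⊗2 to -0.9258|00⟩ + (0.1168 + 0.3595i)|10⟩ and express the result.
(-0.4045 + 0.1798i)|00⟩ + (-0.4045 + 0.1798i)|01⟩ + (-0.5213 - 0.1798i)|10⟩ + (-0.5213 - 0.1798i)|11⟩

H⊗2 gives amp(|y⟩) = (1/2) Σ_x (−1)^(x·y) amp(|x⟩), where x·y is the number of positions in which both x and y have a 1.
|00⟩: (-0.9258 + (0.1168 + 0.3595i))/2 = (-0.4045 + 0.1798i)
|01⟩: (-0.9258 + (0.1168 + 0.3595i))/2 = (-0.4045 + 0.1798i)
|10⟩: (-0.9258 - (0.1168 + 0.3595i))/2 = (-0.5213 - 0.1798i)
|11⟩: (-0.9258 - (0.1168 + 0.3595i))/2 = (-0.5213 - 0.1798i)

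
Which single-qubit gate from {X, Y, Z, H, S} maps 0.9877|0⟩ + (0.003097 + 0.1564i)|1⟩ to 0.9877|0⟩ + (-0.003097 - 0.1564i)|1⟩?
Z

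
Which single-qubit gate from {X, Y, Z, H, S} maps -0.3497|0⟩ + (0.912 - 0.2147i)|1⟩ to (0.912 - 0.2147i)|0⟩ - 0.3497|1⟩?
X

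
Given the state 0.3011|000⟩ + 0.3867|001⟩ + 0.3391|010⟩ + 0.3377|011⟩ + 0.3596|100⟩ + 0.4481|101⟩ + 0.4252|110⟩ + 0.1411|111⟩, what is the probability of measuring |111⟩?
0.01991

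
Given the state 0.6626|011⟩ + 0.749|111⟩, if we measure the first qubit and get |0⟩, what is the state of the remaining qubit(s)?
|11⟩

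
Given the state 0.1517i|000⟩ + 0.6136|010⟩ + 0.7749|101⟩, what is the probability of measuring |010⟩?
0.3765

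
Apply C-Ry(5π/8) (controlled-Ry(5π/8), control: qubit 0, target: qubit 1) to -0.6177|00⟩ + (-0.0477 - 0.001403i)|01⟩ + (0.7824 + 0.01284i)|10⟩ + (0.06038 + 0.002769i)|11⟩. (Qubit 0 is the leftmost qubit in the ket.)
-0.6177|00⟩ + (-0.0477 - 0.001403i)|01⟩ + (0.3845 + 0.004831i)|10⟩ + (0.6841 + 0.01221i)|11⟩

C-Ry(5π/8) leaves the control-|0⟩ kets |00⟩, |01⟩ unchanged and applies Ry(5π/8) to qubit 1 on the control-|1⟩ pair (|10⟩, |11⟩).
Ry(5π/8) = [[cos(θ/2), −sin(θ/2)], [sin(θ/2), cos(θ/2)]]; θ = 5π/8, cos(θ/2) ≈ 0.55557, sin(θ/2) ≈ 0.83147.
With a = amp(|10⟩) = (0.7824 + 0.01284i) and b = amp(|11⟩) = (0.06038 + 0.002769i):
new amp(|10⟩) = (0.55557)·a + (-0.83147)·b = (0.3845 + 0.004831i)
new amp(|11⟩) = (0.83147)·a + (0.55557)·b = (0.6841 + 0.01221i)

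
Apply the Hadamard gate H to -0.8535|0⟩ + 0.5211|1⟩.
-0.235|0⟩ - 0.972|1⟩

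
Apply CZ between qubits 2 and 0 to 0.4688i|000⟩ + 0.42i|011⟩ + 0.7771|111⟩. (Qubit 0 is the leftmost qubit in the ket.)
0.4688i|000⟩ + 0.42i|011⟩ - 0.7771|111⟩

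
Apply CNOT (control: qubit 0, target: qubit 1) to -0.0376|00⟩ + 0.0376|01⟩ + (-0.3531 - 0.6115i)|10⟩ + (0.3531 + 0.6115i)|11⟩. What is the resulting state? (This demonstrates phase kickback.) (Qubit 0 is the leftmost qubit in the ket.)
-0.0376|00⟩ + 0.0376|01⟩ + (0.3531 + 0.6115i)|10⟩ + (-0.3531 - 0.6115i)|11⟩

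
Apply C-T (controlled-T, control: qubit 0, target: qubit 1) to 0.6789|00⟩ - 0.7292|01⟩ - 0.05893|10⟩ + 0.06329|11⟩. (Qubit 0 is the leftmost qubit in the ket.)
0.6789|00⟩ - 0.7292|01⟩ - 0.05893|10⟩ + (0.04475 + 0.04475i)|11⟩

C-T leaves the control-|0⟩ kets |00⟩, |01⟩ unchanged and applies T to qubit 1 on the control-|1⟩ pair (|10⟩, |11⟩).
T = [[1, 0], [0, (1/√2 + (1/√2)i)]].
With a = amp(|10⟩) = -0.05893 and b = amp(|11⟩) = 0.06329:
new amp(|10⟩) = (1)·a = -0.05893
new amp(|11⟩) = (1/√2 + (1/√2)i)·b = (0.04475 + 0.04475i)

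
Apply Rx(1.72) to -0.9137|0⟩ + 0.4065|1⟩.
(-0.5961 - 0.3081i)|0⟩ + (0.2652 + 0.6924i)|1⟩

Rx(1.72) = [[cos(θ/2), −i·sin(θ/2)], [−i·sin(θ/2), cos(θ/2)]]; θ = 1.72, cos(θ/2) ≈ 0.652437, sin(θ/2) ≈ 0.757843.
With a = amp(|0⟩) = -0.9137 and b = amp(|1⟩) = 0.4065:
new amp(|0⟩) = (0.652437)·a + (-0.757843i)·b = (-0.5961 - 0.3081i)
new amp(|1⟩) = (-0.757843i)·a + (0.652437)·b = (0.2652 + 0.6924i)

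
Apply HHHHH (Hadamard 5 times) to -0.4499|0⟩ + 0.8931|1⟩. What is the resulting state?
0.3134|0⟩ - 0.9496|1⟩

H² = I, so H^5 = H: a single Hadamard. With (a, b) = (-0.4499, 0.8931), H gives ((a + b)/√2, (a − b)/√2) = (0.3134, -0.9496).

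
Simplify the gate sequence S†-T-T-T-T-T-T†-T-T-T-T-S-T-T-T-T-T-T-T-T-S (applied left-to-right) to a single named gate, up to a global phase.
S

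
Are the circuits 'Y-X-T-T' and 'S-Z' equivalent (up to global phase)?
Yes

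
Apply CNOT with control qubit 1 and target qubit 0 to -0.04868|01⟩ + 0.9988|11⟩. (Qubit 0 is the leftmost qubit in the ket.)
0.9988|01⟩ - 0.04868|11⟩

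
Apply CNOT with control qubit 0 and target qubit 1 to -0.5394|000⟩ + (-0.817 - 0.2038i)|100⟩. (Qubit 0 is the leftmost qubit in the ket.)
-0.5394|000⟩ + (-0.817 - 0.2038i)|110⟩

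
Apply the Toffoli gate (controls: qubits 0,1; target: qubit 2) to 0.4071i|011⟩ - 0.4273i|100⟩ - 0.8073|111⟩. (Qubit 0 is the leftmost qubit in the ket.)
0.4071i|011⟩ - 0.4273i|100⟩ - 0.8073|110⟩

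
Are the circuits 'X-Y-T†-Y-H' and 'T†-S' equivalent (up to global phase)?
No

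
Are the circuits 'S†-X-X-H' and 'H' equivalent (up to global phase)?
No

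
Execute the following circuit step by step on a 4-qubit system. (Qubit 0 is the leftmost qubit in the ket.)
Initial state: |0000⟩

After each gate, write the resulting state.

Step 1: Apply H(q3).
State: 1/√2|0000⟩ + 1/√2|0001⟩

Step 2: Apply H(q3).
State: |0000⟩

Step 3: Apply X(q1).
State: |0100⟩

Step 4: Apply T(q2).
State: |0100⟩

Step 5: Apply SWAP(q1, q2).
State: |0010⟩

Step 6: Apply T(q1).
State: |0010⟩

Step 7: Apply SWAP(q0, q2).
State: |1000⟩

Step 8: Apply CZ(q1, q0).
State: |1000⟩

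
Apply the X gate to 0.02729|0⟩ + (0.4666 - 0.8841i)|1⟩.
(0.4666 - 0.8841i)|0⟩ + 0.02729|1⟩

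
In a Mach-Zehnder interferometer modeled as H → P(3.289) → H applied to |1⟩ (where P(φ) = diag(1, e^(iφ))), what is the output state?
(0.9946 + 0.07344i)|0⟩ + (0.005422 - 0.07344i)|1⟩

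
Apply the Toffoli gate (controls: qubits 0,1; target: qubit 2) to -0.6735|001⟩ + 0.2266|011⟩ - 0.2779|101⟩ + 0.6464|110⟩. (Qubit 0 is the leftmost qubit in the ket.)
-0.6735|001⟩ + 0.2266|011⟩ - 0.2779|101⟩ + 0.6464|111⟩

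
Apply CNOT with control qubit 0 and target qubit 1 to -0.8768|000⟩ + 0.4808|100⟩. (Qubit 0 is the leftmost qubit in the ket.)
-0.8768|000⟩ + 0.4808|110⟩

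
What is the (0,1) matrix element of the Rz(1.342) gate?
0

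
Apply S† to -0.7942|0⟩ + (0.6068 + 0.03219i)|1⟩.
-0.7942|0⟩ + (0.03219 - 0.6068i)|1⟩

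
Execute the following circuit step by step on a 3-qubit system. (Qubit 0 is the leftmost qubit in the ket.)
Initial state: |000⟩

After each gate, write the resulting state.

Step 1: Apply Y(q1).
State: i|010⟩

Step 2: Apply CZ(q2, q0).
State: i|010⟩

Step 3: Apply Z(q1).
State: -i|010⟩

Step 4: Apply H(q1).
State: -(1/√2)i|000⟩ + (1/√2)i|010⟩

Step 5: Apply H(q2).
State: -(1/2)i|000⟩ - (1/2)i|001⟩ + (1/2)i|010⟩ + (1/2)i|011⟩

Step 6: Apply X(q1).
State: (1/2)i|000⟩ + (1/2)i|001⟩ - (1/2)i|010⟩ - (1/2)i|011⟩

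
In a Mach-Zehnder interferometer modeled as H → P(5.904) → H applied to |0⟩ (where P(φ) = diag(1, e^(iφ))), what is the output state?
(0.9645 - 0.1851i)|0⟩ + (0.03552 + 0.1851i)|1⟩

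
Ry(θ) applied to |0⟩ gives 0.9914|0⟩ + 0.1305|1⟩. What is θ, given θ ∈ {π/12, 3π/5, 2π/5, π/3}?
π/12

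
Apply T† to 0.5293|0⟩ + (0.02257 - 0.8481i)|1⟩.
0.5293|0⟩ + (-0.5837 - 0.6157i)|1⟩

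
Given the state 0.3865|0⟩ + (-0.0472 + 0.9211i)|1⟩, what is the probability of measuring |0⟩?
0.1494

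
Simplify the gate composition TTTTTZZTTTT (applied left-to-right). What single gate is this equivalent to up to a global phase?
T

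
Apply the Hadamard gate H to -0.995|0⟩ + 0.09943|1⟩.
-0.6333|0⟩ - 0.7739|1⟩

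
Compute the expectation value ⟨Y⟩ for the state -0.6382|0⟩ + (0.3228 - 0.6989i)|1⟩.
0.8921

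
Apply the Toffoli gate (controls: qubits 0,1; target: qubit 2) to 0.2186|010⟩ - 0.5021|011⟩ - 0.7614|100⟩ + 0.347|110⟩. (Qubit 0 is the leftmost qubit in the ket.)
0.2186|010⟩ - 0.5021|011⟩ - 0.7614|100⟩ + 0.347|111⟩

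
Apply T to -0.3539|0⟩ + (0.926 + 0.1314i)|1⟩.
-0.3539|0⟩ + (0.5619 + 0.7477i)|1⟩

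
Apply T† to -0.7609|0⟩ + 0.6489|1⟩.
-0.7609|0⟩ + (0.4588 - 0.4588i)|1⟩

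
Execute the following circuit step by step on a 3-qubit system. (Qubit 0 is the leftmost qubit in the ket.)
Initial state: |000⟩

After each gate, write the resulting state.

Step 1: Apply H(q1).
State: 1/√2|000⟩ + 1/√2|010⟩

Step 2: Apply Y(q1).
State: -(1/√2)i|000⟩ + (1/√2)i|010⟩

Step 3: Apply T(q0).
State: -(1/√2)i|000⟩ + (1/√2)i|010⟩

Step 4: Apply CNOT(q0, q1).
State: -(1/√2)i|000⟩ + (1/√2)i|010⟩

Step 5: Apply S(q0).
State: -(1/√2)i|000⟩ + (1/√2)i|010⟩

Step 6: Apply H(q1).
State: -i|010⟩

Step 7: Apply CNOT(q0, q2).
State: -i|010⟩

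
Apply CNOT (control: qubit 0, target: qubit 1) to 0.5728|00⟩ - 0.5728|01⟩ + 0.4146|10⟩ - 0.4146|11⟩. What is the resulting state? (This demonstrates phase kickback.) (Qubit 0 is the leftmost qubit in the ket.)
0.5728|00⟩ - 0.5728|01⟩ - 0.4146|10⟩ + 0.4146|11⟩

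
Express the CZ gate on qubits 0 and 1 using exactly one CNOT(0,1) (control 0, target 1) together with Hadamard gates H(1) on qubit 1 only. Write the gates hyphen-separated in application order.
H(1)-CNOT(0,1)-H(1)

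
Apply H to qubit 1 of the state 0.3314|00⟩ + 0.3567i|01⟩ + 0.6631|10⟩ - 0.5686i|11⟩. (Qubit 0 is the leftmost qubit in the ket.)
(0.2343 + 0.2522i)|00⟩ + (0.2343 - 0.2522i)|01⟩ + (0.4689 - 0.4021i)|10⟩ + (0.4689 + 0.4021i)|11⟩

H on qubit 1 mixes each pair of kets that differ only in qubit 1: amplitudes (a, b) of (|…0…⟩, |…1…⟩) become ((a + b)/√2, (a − b)/√2). Kets absent from the input have amplitude 0.
(|00⟩, |01⟩): (a, b) = (0.3314, 0.3567i) → ((0.2343 + 0.2522i), (0.2343 - 0.2522i))
(|10⟩, |11⟩): (a, b) = (0.6631, -0.5686i) → ((0.4689 - 0.4021i), (0.4689 + 0.4021i))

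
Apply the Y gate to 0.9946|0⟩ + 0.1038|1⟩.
-0.1038i|0⟩ + 0.9946i|1⟩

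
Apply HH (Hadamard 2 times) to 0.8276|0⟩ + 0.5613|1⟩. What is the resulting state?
0.8276|0⟩ + 0.5613|1⟩

H² = I, so an even number of Hadamards cancels: H^2 = I and the state is unchanged.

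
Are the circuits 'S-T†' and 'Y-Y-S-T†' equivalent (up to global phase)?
Yes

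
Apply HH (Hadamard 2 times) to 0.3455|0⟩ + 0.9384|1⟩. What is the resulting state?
0.3455|0⟩ + 0.9384|1⟩

H² = I, so an even number of Hadamards cancels: H^2 = I and the state is unchanged.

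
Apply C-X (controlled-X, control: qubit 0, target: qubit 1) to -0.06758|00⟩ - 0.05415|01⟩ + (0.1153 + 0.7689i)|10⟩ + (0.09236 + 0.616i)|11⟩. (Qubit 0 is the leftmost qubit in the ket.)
-0.06758|00⟩ - 0.05415|01⟩ + (0.09236 + 0.616i)|10⟩ + (0.1153 + 0.7689i)|11⟩

C-X leaves the control-|0⟩ kets |00⟩, |01⟩ unchanged and applies X to qubit 1 on the control-|1⟩ pair (|10⟩, |11⟩).
X = [[0, 1], [1, 0]].
With a = amp(|10⟩) = (0.1153 + 0.7689i) and b = amp(|11⟩) = (0.09236 + 0.616i):
new amp(|10⟩) = (1)·b = (0.09236 + 0.616i)
new amp(|11⟩) = (1)·a = (0.1153 + 0.7689i)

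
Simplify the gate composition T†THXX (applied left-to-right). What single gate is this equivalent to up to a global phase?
H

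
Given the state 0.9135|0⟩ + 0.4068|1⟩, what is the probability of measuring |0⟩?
0.8345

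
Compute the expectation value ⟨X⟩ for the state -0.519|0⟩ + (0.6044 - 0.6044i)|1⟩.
-0.6274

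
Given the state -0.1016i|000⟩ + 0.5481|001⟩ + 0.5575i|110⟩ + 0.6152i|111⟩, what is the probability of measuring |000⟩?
0.01032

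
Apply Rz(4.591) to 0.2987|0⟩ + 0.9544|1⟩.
(-0.198 - 0.2236i)|0⟩ + (-0.6327 + 0.7146i)|1⟩

Rz(4.591) = [[e^(−iθ/2), 0], [0, e^(iθ/2)]] with e^(±iθ/2) = cos(θ/2) ± i·sin(θ/2); θ = 4.591, cos(θ/2) ≈ -0.662914, sin(θ/2) ≈ 0.748696.
With a = amp(|0⟩) = 0.2987 and b = amp(|1⟩) = 0.9544:
new amp(|0⟩) = (-0.662914 - 0.748696i)·a = (-0.198 - 0.2236i)
new amp(|1⟩) = (-0.662914 + 0.748696i)·b = (-0.6327 + 0.7146i)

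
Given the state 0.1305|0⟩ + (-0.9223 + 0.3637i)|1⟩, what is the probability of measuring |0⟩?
0.01703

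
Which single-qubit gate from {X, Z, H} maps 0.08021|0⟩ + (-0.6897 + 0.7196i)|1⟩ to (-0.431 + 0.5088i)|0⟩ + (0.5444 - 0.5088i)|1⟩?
H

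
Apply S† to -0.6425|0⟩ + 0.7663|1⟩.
-0.6425|0⟩ - 0.7663i|1⟩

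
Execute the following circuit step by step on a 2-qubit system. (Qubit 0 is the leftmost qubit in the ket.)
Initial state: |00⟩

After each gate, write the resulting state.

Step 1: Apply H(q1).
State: 1/√2|00⟩ + 1/√2|01⟩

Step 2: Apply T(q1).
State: 1/√2|00⟩ + (1/2 + (1/2)i)|01⟩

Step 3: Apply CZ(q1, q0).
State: 1/√2|00⟩ + (1/2 + (1/2)i)|01⟩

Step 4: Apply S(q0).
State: 1/√2|00⟩ + (1/2 + (1/2)i)|01⟩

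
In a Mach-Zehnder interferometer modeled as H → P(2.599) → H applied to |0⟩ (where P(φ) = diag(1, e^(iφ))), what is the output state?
(0.07181 + 0.2582i)|0⟩ + (0.9282 - 0.2582i)|1⟩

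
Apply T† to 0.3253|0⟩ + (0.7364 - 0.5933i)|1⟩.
0.3253|0⟩ + (0.1012 - 0.9402i)|1⟩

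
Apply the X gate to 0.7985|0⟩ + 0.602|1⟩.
0.602|0⟩ + 0.7985|1⟩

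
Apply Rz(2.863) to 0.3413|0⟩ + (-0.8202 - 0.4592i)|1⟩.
(0.04739 - 0.338i)|0⟩ + (0.3409 - 0.876i)|1⟩

Rz(2.863) = [[e^(−iθ/2), 0], [0, e^(iθ/2)]] with e^(±iθ/2) = cos(θ/2) ± i·sin(θ/2); θ = 2.863, cos(θ/2) ≈ 0.138846, sin(θ/2) ≈ 0.990314.
With a = amp(|0⟩) = 0.3413 and b = amp(|1⟩) = (-0.8202 - 0.4592i):
new amp(|0⟩) = (0.138846 - 0.990314i)·a = (0.04739 - 0.338i)
new amp(|1⟩) = (0.138846 + 0.990314i)·b = (0.3409 - 0.876i)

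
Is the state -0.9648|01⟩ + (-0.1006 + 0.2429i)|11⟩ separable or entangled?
Separable

Writing the state as a|00⟩ + b|01⟩ + c|10⟩ + d|11⟩, it is a product state iff ad − bc = 0.
Here (a, b, c, d) = (0, -0.9648, 0, (-0.1006 + 0.2429i)): ad − bc = (0)(-0.1006 + 0.2429i) − (-0.9648)(0) = 0, so the state is separable.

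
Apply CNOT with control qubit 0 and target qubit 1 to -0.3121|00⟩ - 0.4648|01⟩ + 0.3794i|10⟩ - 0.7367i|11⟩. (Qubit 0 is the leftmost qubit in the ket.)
-0.3121|00⟩ - 0.4648|01⟩ - 0.7367i|10⟩ + 0.3794i|11⟩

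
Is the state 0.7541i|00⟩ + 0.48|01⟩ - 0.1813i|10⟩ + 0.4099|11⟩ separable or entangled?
Entangled

Writing the state as a|00⟩ + b|01⟩ + c|10⟩ + d|11⟩, it is a product state iff ad − bc = 0.
Here (a, b, c, d) = (0.7541i, 0.48, -0.1813i, 0.4099): ad − bc = (0.7541i)(0.4099) − (0.48)(-0.1813i) = 0.3961i ≠ 0, so the state is entangled.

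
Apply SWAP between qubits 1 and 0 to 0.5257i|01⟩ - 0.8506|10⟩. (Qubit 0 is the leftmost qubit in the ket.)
-0.8506|01⟩ + 0.5257i|10⟩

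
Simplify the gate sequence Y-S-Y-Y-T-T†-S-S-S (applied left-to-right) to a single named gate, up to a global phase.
Y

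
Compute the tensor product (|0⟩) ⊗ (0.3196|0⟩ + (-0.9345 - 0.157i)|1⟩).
0.3196|00⟩ + (-0.9345 - 0.157i)|01⟩

amp(|b₁b₂…⟩) = product of the factor amplitudes for bits b₁, b₂, …; only kets whose every factor amplitude is nonzero survive.
|00⟩: (1)(0.3196) = 0.3196
|01⟩: (1)(-0.9345 - 0.157i) = (-0.9345 - 0.157i)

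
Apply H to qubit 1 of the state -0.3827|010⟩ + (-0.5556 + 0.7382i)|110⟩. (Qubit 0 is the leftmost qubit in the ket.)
-0.2706|000⟩ + 0.2706|010⟩ + (-0.3929 + 0.522i)|100⟩ + (0.3929 - 0.522i)|110⟩

H on qubit 1 mixes each pair of kets that differ only in qubit 1: amplitudes (a, b) of (|…0…⟩, |…1…⟩) become ((a + b)/√2, (a − b)/√2). Kets absent from the input have amplitude 0.
(|000⟩, |010⟩): (a, b) = (0, -0.3827) → (-0.2706, 0.2706)
(|100⟩, |110⟩): (a, b) = (0, (-0.5556 + 0.7382i)) → ((-0.3929 + 0.522i), (0.3929 - 0.522i))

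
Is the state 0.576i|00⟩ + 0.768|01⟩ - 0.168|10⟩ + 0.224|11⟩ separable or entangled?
Entangled

Writing the state as a|00⟩ + b|01⟩ + c|10⟩ + d|11⟩, it is a product state iff ad − bc = 0.
Here (a, b, c, d) = (0.576i, 0.768, -0.168, 0.224): ad − bc = (0.576i)(0.224) − (0.768)(-0.168) = (0.129 + 0.129i) ≠ 0, so the state is entangled.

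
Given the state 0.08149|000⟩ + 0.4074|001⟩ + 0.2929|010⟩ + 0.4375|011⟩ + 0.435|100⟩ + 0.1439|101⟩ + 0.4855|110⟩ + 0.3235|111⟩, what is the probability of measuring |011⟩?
0.1914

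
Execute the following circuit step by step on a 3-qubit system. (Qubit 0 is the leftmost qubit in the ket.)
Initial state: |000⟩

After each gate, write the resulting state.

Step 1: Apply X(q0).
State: |100⟩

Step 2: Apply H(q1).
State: 1/√2|100⟩ + 1/√2|110⟩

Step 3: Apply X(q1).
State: 1/√2|100⟩ + 1/√2|110⟩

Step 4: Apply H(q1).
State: |100⟩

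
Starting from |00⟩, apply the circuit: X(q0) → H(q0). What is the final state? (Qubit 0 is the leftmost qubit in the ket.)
1/√2|00⟩ - 1/√2|10⟩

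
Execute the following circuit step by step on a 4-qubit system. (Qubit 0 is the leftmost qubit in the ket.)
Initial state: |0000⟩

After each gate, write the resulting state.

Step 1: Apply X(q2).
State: |0010⟩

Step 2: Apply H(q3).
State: 1/√2|0010⟩ + 1/√2|0011⟩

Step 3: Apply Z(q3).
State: 1/√2|0010⟩ - 1/√2|0011⟩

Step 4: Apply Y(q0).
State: (1/√2)i|1010⟩ - (1/√2)i|1011⟩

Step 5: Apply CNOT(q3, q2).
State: -(1/√2)i|1001⟩ + (1/√2)i|1010⟩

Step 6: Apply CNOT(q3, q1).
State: (1/√2)i|1010⟩ - (1/√2)i|1101⟩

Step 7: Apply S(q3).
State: (1/√2)i|1010⟩ + 1/√2|1101⟩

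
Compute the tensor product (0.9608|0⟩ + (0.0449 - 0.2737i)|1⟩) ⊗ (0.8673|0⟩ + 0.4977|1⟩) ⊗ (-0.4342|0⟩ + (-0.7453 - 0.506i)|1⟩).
-0.3618|000⟩ + (-0.6211 - 0.4217i)|001⟩ - 0.2076|010⟩ + (-0.3564 - 0.242i)|011⟩ + (-0.01691 + 0.1031i)|100⟩ + (-0.1491 + 0.1572i)|101⟩ + (-0.009703 + 0.05915i)|110⟩ + (-0.08558 + 0.09022i)|111⟩

amp(|b₁b₂…⟩) = product of the factor amplitudes for bits b₁, b₂, …; only kets whose every factor amplitude is nonzero survive.
|000⟩: (0.9608)(0.8673)(-0.4342) = -0.3618
|001⟩: (0.9608)(0.8673)(-0.7453 - 0.506i) = (-0.6211 - 0.4217i)
|010⟩: (0.9608)(0.4977)(-0.4342) = -0.2076
|011⟩: (0.9608)(0.4977)(-0.7453 - 0.506i) = (-0.3564 - 0.242i)
|100⟩: (0.0449 - 0.2737i)(0.8673)(-0.4342) = (-0.01691 + 0.1031i)
|101⟩: (0.0449 - 0.2737i)(0.8673)(-0.7453 - 0.506i) = (-0.1491 + 0.1572i)
|110⟩: (0.0449 - 0.2737i)(0.4977)(-0.4342) = (-0.009703 + 0.05915i)
|111⟩: (0.0449 - 0.2737i)(0.4977)(-0.7453 - 0.506i) = (-0.08558 + 0.09022i)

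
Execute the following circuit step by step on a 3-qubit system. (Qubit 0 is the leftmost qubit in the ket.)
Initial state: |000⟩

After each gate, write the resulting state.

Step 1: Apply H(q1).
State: 1/√2|000⟩ + 1/√2|010⟩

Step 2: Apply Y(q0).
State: (1/√2)i|100⟩ + (1/√2)i|110⟩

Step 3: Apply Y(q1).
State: 1/√2|100⟩ - 1/√2|110⟩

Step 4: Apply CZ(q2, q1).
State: 1/√2|100⟩ - 1/√2|110⟩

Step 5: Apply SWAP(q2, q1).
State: 1/√2|100⟩ - 1/√2|101⟩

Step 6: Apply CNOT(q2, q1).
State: 1/√2|100⟩ - 1/√2|111⟩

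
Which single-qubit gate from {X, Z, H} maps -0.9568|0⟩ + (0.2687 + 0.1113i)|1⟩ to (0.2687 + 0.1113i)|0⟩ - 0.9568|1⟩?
X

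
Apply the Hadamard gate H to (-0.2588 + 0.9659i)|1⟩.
(-0.183 + 0.683i)|0⟩ + (0.183 - 0.683i)|1⟩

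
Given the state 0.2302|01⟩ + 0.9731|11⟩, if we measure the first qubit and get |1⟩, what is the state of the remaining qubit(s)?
|1⟩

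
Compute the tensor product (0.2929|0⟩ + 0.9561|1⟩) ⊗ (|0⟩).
0.2929|00⟩ + 0.9561|10⟩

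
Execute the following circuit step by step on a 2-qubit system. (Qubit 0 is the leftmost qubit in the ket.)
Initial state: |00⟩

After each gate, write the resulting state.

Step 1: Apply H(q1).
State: 1/√2|00⟩ + 1/√2|01⟩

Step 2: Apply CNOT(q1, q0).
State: 1/√2|00⟩ + 1/√2|11⟩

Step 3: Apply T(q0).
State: 1/√2|00⟩ + (1/2 + (1/2)i)|11⟩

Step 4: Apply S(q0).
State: 1/√2|00⟩ + (-1/2 + (1/2)i)|11⟩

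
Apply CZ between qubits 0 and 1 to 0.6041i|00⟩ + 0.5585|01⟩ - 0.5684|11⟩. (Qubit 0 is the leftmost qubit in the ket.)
0.6041i|00⟩ + 0.5585|01⟩ + 0.5684|11⟩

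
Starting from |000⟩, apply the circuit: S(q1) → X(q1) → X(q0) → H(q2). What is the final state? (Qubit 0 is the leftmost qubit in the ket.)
1/√2|110⟩ + 1/√2|111⟩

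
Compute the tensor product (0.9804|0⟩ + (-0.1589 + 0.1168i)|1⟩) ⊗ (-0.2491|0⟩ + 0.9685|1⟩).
-0.2442|00⟩ + 0.9495|01⟩ + (0.03958 - 0.02909i)|10⟩ + (-0.1539 + 0.1131i)|11⟩

amp(|b₁b₂…⟩) = product of the factor amplitudes for bits b₁, b₂, …; only kets whose every factor amplitude is nonzero survive.
|00⟩: (0.9804)(-0.2491) = -0.2442
|01⟩: (0.9804)(0.9685) = 0.9495
|10⟩: (-0.1589 + 0.1168i)(-0.2491) = (0.03958 - 0.02909i)
|11⟩: (-0.1589 + 0.1168i)(0.9685) = (-0.1539 + 0.1131i)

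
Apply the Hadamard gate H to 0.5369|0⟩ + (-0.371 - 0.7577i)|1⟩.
(0.1173 - 0.5358i)|0⟩ + (0.642 + 0.5358i)|1⟩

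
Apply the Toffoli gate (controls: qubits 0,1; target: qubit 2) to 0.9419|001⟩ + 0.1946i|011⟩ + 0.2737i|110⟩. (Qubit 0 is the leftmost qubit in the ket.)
0.9419|001⟩ + 0.1946i|011⟩ + 0.2737i|111⟩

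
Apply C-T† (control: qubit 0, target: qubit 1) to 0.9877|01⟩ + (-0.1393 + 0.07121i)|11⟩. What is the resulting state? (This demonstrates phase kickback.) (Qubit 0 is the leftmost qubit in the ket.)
0.9877|01⟩ + (-0.04815 + 0.1489i)|11⟩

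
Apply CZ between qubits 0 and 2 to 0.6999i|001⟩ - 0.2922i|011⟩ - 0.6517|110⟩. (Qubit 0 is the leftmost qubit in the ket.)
0.6999i|001⟩ - 0.2922i|011⟩ - 0.6517|110⟩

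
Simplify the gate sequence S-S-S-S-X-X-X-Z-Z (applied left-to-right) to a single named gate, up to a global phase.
X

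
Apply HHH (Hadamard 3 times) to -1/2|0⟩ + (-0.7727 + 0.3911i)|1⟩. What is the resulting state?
(-0.8999 + 0.2765i)|0⟩ + (0.1928 - 0.2765i)|1⟩

H² = I, so H^3 = H: a single Hadamard. With (a, b) = (-1/2, (-0.7727 + 0.3911i)), H gives ((a + b)/√2, (a − b)/√2) = ((-0.8999 + 0.2765i), (0.1928 - 0.2765i)).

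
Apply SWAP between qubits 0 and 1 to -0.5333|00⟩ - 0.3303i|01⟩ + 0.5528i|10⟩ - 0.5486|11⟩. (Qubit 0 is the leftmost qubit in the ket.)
-0.5333|00⟩ + 0.5528i|01⟩ - 0.3303i|10⟩ - 0.5486|11⟩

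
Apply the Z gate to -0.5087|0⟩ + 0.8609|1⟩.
-0.5087|0⟩ - 0.8609|1⟩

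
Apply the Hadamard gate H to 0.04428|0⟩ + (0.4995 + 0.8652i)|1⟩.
(0.3845 + 0.6118i)|0⟩ + (-0.3219 - 0.6118i)|1⟩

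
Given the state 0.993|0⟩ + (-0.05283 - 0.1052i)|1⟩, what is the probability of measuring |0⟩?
0.986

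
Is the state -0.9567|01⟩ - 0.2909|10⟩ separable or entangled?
Entangled

Writing the state as a|00⟩ + b|01⟩ + c|10⟩ + d|11⟩, it is a product state iff ad − bc = 0.
Here (a, b, c, d) = (0, -0.9567, -0.2909, 0): ad − bc = (0)(0) − (-0.9567)(-0.2909) = -0.2783 ≠ 0, so the state is entangled.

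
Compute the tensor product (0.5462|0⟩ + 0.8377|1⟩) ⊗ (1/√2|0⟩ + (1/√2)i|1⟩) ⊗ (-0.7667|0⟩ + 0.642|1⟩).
-0.2961|000⟩ + 0.248|001⟩ - 0.2961i|010⟩ + 0.248i|011⟩ - 0.4541|100⟩ + 0.3803|101⟩ - 0.4541i|110⟩ + 0.3803i|111⟩

amp(|b₁b₂…⟩) = product of the factor amplitudes for bits b₁, b₂, …; only kets whose every factor amplitude is nonzero survive.
|000⟩: (0.5462)(1/√2)(-0.7667) = -0.2961
|001⟩: (0.5462)(1/√2)(0.642) = 0.248
|010⟩: (0.5462)((1/√2)i)(-0.7667) = -0.2961i
|011⟩: (0.5462)((1/√2)i)(0.642) = 0.248i
|100⟩: (0.8377)(1/√2)(-0.7667) = -0.4541
|101⟩: (0.8377)(1/√2)(0.642) = 0.3803
|110⟩: (0.8377)((1/√2)i)(-0.7667) = -0.4541i
|111⟩: (0.8377)((1/√2)i)(0.642) = 0.3803i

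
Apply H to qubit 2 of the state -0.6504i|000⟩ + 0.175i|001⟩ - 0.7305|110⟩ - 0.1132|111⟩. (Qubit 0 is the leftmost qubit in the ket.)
-0.3362i|000⟩ - 0.5836i|001⟩ - 0.5966|110⟩ - 0.4365|111⟩

H on qubit 2 mixes each pair of kets that differ only in qubit 2: amplitudes (a, b) of (|…0…⟩, |…1…⟩) become ((a + b)/√2, (a − b)/√2). Kets absent from the input have amplitude 0.
(|000⟩, |001⟩): (a, b) = (-0.6504i, 0.175i) → (-0.3362i, -0.5836i)
(|110⟩, |111⟩): (a, b) = (-0.7305, -0.1132) → (-0.5966, -0.4365)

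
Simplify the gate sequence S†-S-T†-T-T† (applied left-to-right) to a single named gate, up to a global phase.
T†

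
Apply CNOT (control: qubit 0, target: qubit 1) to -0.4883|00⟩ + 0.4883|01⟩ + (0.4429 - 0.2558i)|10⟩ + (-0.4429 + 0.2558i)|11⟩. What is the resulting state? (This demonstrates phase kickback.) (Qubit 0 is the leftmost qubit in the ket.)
-0.4883|00⟩ + 0.4883|01⟩ + (-0.4429 + 0.2558i)|10⟩ + (0.4429 - 0.2558i)|11⟩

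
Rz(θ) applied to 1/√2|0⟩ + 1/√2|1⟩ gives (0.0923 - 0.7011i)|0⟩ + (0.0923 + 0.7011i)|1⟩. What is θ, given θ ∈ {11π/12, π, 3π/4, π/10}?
11π/12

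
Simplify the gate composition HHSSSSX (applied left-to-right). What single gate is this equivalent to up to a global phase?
X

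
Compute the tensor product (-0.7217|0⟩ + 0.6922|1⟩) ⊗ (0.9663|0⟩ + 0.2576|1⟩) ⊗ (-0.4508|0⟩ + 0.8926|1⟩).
0.3144|000⟩ - 0.6225|001⟩ + 0.08381|010⟩ - 0.1659|011⟩ - 0.3015|100⟩ + 0.597|101⟩ - 0.08038|110⟩ + 0.1592|111⟩

amp(|b₁b₂…⟩) = product of the factor amplitudes for bits b₁, b₂, …; only kets whose every factor amplitude is nonzero survive.
|000⟩: (-0.7217)(0.9663)(-0.4508) = 0.3144
|001⟩: (-0.7217)(0.9663)(0.8926) = -0.6225
|010⟩: (-0.7217)(0.2576)(-0.4508) = 0.08381
|011⟩: (-0.7217)(0.2576)(0.8926) = -0.1659
|100⟩: (0.6922)(0.9663)(-0.4508) = -0.3015
|101⟩: (0.6922)(0.9663)(0.8926) = 0.597
|110⟩: (0.6922)(0.2576)(-0.4508) = -0.08038
|111⟩: (0.6922)(0.2576)(0.8926) = 0.1592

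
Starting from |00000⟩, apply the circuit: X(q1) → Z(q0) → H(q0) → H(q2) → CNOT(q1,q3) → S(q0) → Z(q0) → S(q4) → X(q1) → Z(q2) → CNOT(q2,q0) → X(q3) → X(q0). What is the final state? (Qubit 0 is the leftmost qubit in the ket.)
-(1/2)i|00000⟩ - 1/2|00100⟩ + 1/2|10000⟩ + (1/2)i|10100⟩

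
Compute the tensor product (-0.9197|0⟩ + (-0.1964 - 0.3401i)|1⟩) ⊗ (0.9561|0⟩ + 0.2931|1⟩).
-0.8793|00⟩ - 0.2696|01⟩ + (-0.1878 - 0.3252i)|10⟩ + (-0.05756 - 0.09968i)|11⟩

amp(|b₁b₂…⟩) = product of the factor amplitudes for bits b₁, b₂, …; only kets whose every factor amplitude is nonzero survive.
|00⟩: (-0.9197)(0.9561) = -0.8793
|01⟩: (-0.9197)(0.2931) = -0.2696
|10⟩: (-0.1964 - 0.3401i)(0.9561) = (-0.1878 - 0.3252i)
|11⟩: (-0.1964 - 0.3401i)(0.2931) = (-0.05756 - 0.09968i)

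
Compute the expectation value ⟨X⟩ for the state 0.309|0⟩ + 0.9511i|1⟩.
0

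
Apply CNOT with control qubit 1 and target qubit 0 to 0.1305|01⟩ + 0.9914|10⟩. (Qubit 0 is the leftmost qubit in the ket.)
0.9914|10⟩ + 0.1305|11⟩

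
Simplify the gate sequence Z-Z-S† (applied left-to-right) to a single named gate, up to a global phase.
S†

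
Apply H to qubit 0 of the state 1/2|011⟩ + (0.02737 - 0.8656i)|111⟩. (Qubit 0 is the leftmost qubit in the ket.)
(0.3729 - 0.6121i)|011⟩ + (0.3342 + 0.6121i)|111⟩

H on qubit 0 mixes each pair of kets that differ only in qubit 0: amplitudes (a, b) of (|…0…⟩, |…1…⟩) become ((a + b)/√2, (a − b)/√2). Kets absent from the input have amplitude 0.
(|011⟩, |111⟩): (a, b) = (1/2, (0.02737 - 0.8656i)) → ((0.3729 - 0.6121i), (0.3342 + 0.6121i))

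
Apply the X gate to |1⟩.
|0⟩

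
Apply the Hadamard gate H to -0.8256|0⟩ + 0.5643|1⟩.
-0.1848|0⟩ - 0.9828|1⟩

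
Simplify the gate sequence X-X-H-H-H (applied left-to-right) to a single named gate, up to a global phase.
H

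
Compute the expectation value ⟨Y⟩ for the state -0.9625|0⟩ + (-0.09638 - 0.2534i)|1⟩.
0.4878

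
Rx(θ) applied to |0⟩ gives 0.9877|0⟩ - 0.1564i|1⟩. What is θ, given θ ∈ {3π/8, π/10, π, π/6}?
π/10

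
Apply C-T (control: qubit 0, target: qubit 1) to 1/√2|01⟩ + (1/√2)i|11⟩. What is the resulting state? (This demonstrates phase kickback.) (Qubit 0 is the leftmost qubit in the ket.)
1/√2|01⟩ + (-1/2 + (1/2)i)|11⟩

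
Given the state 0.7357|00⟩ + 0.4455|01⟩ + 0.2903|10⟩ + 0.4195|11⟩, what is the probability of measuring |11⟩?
0.176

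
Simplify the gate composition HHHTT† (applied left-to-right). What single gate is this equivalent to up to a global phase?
H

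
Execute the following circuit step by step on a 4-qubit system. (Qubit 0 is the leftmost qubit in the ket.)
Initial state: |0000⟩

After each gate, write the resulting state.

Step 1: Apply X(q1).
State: |0100⟩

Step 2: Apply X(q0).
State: |1100⟩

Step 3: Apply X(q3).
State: |1101⟩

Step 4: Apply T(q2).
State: |1101⟩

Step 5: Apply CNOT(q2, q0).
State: |1101⟩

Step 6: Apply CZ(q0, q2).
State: |1101⟩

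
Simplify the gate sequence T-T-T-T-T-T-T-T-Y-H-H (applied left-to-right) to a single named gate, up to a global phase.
Y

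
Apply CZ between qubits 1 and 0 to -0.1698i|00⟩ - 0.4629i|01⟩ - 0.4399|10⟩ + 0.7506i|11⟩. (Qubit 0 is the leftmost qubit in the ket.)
-0.1698i|00⟩ - 0.4629i|01⟩ - 0.4399|10⟩ - 0.7506i|11⟩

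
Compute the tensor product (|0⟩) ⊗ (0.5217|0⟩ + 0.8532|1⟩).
0.5217|00⟩ + 0.8532|01⟩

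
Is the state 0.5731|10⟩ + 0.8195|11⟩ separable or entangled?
Separable

Writing the state as a|00⟩ + b|01⟩ + c|10⟩ + d|11⟩, it is a product state iff ad − bc = 0.
Here (a, b, c, d) = (0, 0, 0.5731, 0.8195): ad − bc = (0)(0.8195) − (0)(0.5731) = 0, so the state is separable.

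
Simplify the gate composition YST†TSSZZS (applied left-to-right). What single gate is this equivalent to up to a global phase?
Y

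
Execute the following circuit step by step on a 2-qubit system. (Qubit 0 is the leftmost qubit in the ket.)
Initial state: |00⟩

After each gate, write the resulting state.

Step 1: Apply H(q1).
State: 1/√2|00⟩ + 1/√2|01⟩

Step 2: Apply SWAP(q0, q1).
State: 1/√2|00⟩ + 1/√2|10⟩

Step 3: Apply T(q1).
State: 1/√2|00⟩ + 1/√2|10⟩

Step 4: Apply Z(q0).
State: 1/√2|00⟩ - 1/√2|10⟩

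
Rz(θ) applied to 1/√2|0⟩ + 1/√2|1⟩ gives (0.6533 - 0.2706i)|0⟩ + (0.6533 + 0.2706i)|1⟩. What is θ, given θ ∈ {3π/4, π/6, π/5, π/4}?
π/4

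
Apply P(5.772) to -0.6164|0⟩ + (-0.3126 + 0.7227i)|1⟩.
-0.6164|0⟩ + (0.08091 + 0.7832i)|1⟩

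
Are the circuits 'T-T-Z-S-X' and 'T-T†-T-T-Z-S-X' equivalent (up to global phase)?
Yes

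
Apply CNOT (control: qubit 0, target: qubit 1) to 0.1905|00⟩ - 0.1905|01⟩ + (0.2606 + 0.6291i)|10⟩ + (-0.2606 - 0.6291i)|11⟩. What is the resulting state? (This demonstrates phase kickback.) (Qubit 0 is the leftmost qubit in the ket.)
0.1905|00⟩ - 0.1905|01⟩ + (-0.2606 - 0.6291i)|10⟩ + (0.2606 + 0.6291i)|11⟩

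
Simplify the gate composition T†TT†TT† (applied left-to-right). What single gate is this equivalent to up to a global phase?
T†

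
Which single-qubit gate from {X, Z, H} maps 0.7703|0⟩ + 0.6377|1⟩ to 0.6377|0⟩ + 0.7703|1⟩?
X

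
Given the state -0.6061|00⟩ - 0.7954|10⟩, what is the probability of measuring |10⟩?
0.6327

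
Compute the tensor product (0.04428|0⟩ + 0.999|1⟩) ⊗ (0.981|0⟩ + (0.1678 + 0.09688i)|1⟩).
0.04344|00⟩ + (0.00743 + 0.00429i)|01⟩ + 0.98|10⟩ + (0.1676 + 0.09678i)|11⟩

amp(|b₁b₂…⟩) = product of the factor amplitudes for bits b₁, b₂, …; only kets whose every factor amplitude is nonzero survive.
|00⟩: (0.04428)(0.981) = 0.04344
|01⟩: (0.04428)(0.1678 + 0.09688i) = (0.00743 + 0.00429i)
|10⟩: (0.999)(0.981) = 0.98
|11⟩: (0.999)(0.1678 + 0.09688i) = (0.1676 + 0.09678i)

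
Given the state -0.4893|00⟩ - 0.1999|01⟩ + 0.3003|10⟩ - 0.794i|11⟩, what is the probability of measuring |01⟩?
0.03996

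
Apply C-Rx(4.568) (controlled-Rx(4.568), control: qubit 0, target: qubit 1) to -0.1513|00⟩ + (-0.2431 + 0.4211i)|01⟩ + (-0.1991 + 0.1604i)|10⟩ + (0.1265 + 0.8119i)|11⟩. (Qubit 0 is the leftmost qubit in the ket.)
-0.1513|00⟩ + (-0.2431 + 0.4211i)|01⟩ + (0.7443 - 0.2006i)|10⟩ + (0.03854 - 0.3806i)|11⟩

C-Rx(4.568) leaves the control-|0⟩ kets |00⟩, |01⟩ unchanged and applies Rx(4.568) to qubit 1 on the control-|1⟩ pair (|10⟩, |11⟩).
Rx(4.568) = [[cos(θ/2), −i·sin(θ/2)], [−i·sin(θ/2), cos(θ/2)]]; θ = 4.568, cos(θ/2) ≈ -0.65426, sin(θ/2) ≈ 0.75627.
With a = amp(|10⟩) = (-0.1991 + 0.1604i) and b = amp(|11⟩) = (0.1265 + 0.8119i):
new amp(|10⟩) = (-0.65426)·a + (-0.75627i)·b = (0.7443 - 0.2006i)
new amp(|11⟩) = (-0.75627i)·a + (-0.65426)·b = (0.03854 - 0.3806i)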